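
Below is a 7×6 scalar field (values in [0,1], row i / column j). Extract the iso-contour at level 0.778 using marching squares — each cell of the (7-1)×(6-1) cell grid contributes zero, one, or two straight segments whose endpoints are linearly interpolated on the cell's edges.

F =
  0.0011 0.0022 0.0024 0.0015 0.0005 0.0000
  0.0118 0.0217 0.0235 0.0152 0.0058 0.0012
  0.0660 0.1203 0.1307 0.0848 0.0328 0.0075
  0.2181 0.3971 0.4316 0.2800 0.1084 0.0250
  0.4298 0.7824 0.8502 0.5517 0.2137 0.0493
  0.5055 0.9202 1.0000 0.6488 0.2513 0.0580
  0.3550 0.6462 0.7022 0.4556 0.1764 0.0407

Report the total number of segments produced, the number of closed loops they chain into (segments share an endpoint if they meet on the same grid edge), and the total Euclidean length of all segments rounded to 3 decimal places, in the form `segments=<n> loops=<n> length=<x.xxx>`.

segments=8 loops=1 length=6.078

cell (3,0): code 0100 → (3.989,1.000)–(4.000,0.988)
cell (3,1): code 1100 → (3.828,2.000)–(3.989,1.000)
cell (3,2): code 1000 → (4.000,2.242)–(3.828,2.000)
cell (4,0): code 0110 → (4.000,0.988)–(5.000,0.657)
cell (4,2): code 1001 → (5.000,2.632)–(4.000,2.242)
cell (5,0): code 0010 → (5.000,0.657)–(5.519,1.000)
cell (5,1): code 0011 → (5.519,1.000)–(5.745,2.000)
cell (5,2): code 0001 → (5.745,2.000)–(5.000,2.632)
total: 8 segments, chained into 1 closed loop(s), length Σ = 6.078246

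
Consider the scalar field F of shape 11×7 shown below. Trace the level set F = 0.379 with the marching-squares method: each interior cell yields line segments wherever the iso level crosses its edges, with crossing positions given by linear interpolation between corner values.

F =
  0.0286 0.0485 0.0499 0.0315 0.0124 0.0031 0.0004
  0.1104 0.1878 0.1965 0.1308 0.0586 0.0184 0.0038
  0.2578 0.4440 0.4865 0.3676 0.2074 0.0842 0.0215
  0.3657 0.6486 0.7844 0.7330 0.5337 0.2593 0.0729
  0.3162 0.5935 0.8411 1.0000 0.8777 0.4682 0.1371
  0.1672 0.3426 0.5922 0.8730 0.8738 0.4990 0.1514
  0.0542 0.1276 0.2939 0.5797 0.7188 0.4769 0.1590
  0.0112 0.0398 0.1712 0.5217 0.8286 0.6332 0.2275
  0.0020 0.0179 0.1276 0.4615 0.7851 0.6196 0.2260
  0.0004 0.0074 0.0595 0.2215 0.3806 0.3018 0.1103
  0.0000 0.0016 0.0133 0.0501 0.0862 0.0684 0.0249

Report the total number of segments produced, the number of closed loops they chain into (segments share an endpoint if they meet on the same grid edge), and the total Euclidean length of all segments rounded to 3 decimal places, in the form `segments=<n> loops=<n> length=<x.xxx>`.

cell (1,0): code 0100 → (1.746,1.000)–(2.000,0.651)
cell (1,1): code 1100 → (1.629,2.000)–(1.746,1.000)
cell (1,2): code 1000 → (2.000,2.904)–(1.629,2.000)
cell (2,0): code 0110 → (2.000,0.651)–(3.000,0.047)
cell (2,2): code 1101 → (2.031,3.000)–(2.000,2.904)
cell (2,3): code 1100 → (2.526,4.000)–(2.031,3.000)
cell (2,4): code 1000 → (3.000,4.564)–(2.526,4.000)
cell (3,0): code 0110 → (3.000,0.047)–(4.000,0.226)
cell (3,4): code 1101 → (3.573,5.000)–(3.000,4.564)
cell (3,5): code 1000 → (4.000,5.269)–(3.573,5.000)
cell (4,0): code 0010 → (4.000,0.226)–(4.855,1.000)
cell (4,1): code 0111 → (4.855,1.000)–(5.000,1.146)
cell (4,5): code 1001 → (5.000,5.345)–(4.000,5.269)
cell (5,1): code 0010 → (5.000,1.146)–(5.715,2.000)
cell (5,2): code 0111 → (5.715,2.000)–(6.000,2.298)
cell (5,5): code 1001 → (6.000,5.308)–(5.000,5.345)
cell (6,2): code 0110 → (6.000,2.298)–(7.000,2.593)
cell (6,5): code 1001 → (7.000,5.627)–(6.000,5.308)
cell (7,2): code 0110 → (7.000,2.593)–(8.000,2.753)
cell (7,5): code 1001 → (8.000,5.611)–(7.000,5.627)
cell (8,2): code 0010 → (8.000,2.753)–(8.344,3.000)
cell (8,3): code 0111 → (8.344,3.000)–(9.000,3.990)
cell (8,4): code 1011 → (9.000,4.020)–(8.757,5.000)
cell (8,5): code 0001 → (8.757,5.000)–(8.000,5.611)
cell (9,3): code 0010 → (9.000,3.990)–(9.005,4.000)
cell (9,4): code 0001 → (9.005,4.000)–(9.000,4.020)
total: 26 segments, chained into 1 closed loop(s), length Σ = 20.397093

segments=26 loops=1 length=20.397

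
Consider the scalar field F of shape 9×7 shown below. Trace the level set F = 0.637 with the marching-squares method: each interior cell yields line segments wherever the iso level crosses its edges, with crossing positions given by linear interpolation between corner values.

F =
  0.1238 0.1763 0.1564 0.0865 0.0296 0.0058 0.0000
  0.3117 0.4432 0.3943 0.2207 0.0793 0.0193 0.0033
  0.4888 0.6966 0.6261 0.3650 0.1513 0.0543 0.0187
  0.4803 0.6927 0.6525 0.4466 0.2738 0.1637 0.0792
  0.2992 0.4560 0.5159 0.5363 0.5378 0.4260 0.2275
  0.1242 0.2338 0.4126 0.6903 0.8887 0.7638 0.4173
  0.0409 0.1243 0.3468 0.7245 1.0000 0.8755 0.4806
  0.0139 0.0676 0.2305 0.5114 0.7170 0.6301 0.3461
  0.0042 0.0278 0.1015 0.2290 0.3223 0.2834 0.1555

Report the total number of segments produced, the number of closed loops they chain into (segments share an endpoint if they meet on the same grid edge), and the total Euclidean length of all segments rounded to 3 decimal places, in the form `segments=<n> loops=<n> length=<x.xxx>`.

cell (1,0): code 0100 → (1.765,1.000)–(2.000,0.713)
cell (1,1): code 1000 → (2.000,1.845)–(1.765,1.000)
cell (2,0): code 0110 → (2.000,0.713)–(3.000,0.738)
cell (2,1): code 1101 → (2.413,2.000)–(2.000,1.845)
cell (2,2): code 1000 → (3.000,2.075)–(2.413,2.000)
cell (3,0): code 0010 → (3.000,0.738)–(3.235,1.000)
cell (3,1): code 0011 → (3.235,1.000)–(3.113,2.000)
cell (3,2): code 0001 → (3.113,2.000)–(3.000,2.075)
cell (4,2): code 0100 → (4.654,3.000)–(5.000,2.808)
cell (4,3): code 1100 → (4.283,4.000)–(4.654,3.000)
cell (4,4): code 1100 → (4.625,5.000)–(4.283,4.000)
cell (4,5): code 1000 → (5.000,5.366)–(4.625,5.000)
cell (5,2): code 0110 → (5.000,2.808)–(6.000,2.768)
cell (5,5): code 1001 → (6.000,5.604)–(5.000,5.366)
cell (6,2): code 0010 → (6.000,2.768)–(6.411,3.000)
cell (6,3): code 0111 → (6.411,3.000)–(7.000,3.611)
cell (6,4): code 1011 → (7.000,4.921)–(6.972,5.000)
cell (6,5): code 0001 → (6.972,5.000)–(6.000,5.604)
cell (7,3): code 0010 → (7.000,3.611)–(7.203,4.000)
cell (7,4): code 0001 → (7.203,4.000)–(7.000,4.921)
total: 20 segments, chained into 2 closed loop(s), length Σ = 13.779843

segments=20 loops=2 length=13.780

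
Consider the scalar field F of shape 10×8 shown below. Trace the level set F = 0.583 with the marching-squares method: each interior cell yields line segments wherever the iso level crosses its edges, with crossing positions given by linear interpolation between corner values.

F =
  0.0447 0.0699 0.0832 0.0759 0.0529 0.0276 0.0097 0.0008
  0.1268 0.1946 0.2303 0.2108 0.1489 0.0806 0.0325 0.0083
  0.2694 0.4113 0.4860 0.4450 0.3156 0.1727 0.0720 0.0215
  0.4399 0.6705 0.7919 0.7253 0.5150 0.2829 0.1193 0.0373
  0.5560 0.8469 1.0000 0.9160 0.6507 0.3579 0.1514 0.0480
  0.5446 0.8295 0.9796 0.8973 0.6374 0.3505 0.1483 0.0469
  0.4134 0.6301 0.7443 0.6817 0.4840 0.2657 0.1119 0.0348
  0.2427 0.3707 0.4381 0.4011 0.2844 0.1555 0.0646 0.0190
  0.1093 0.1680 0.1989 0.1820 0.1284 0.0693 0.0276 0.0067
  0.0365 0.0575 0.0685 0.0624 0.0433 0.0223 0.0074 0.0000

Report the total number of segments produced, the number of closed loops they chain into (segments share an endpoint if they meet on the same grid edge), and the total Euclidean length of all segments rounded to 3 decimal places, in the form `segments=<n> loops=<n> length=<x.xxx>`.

segments=16 loops=1 length=13.083

cell (2,0): code 0100 → (2.662,1.000)–(3.000,0.621)
cell (2,1): code 1100 → (2.317,2.000)–(2.662,1.000)
cell (2,2): code 1100 → (2.492,3.000)–(2.317,2.000)
cell (2,3): code 1000 → (3.000,3.677)–(2.492,3.000)
cell (3,0): code 0110 → (3.000,0.621)–(4.000,0.093)
cell (3,3): code 1101 → (3.501,4.000)–(3.000,3.677)
cell (3,4): code 1000 → (4.000,4.231)–(3.501,4.000)
cell (4,0): code 0110 → (4.000,0.093)–(5.000,0.135)
cell (4,4): code 1001 → (5.000,4.190)–(4.000,4.231)
cell (5,0): code 0110 → (5.000,0.135)–(6.000,0.783)
cell (5,3): code 1011 → (6.000,3.499)–(5.355,4.000)
cell (5,4): code 0001 → (5.355,4.000)–(5.000,4.190)
cell (6,0): code 0010 → (6.000,0.783)–(6.182,1.000)
cell (6,1): code 0011 → (6.182,1.000)–(6.527,2.000)
cell (6,2): code 0011 → (6.527,2.000)–(6.352,3.000)
cell (6,3): code 0001 → (6.352,3.000)–(6.000,3.499)
total: 16 segments, chained into 1 closed loop(s), length Σ = 13.083239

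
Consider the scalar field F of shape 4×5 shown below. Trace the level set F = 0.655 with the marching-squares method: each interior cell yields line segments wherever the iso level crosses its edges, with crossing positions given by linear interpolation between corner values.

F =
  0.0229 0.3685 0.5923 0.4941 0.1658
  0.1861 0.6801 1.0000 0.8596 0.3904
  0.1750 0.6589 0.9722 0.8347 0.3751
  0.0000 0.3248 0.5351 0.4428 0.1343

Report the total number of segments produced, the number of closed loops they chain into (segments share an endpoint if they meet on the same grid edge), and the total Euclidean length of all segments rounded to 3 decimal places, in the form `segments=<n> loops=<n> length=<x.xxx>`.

segments=10 loops=1 length=7.987

cell (0,0): code 0100 → (0.919,1.000)–(1.000,0.949)
cell (0,1): code 1100 → (0.154,2.000)–(0.919,1.000)
cell (0,2): code 1100 → (0.440,3.000)–(0.154,2.000)
cell (0,3): code 1000 → (1.000,3.436)–(0.440,3.000)
cell (1,0): code 0110 → (1.000,0.949)–(2.000,0.992)
cell (1,3): code 1001 → (2.000,3.391)–(1.000,3.436)
cell (2,0): code 0010 → (2.000,0.992)–(2.012,1.000)
cell (2,1): code 0011 → (2.012,1.000)–(2.726,2.000)
cell (2,2): code 0011 → (2.726,2.000)–(2.459,3.000)
cell (2,3): code 0001 → (2.459,3.000)–(2.000,3.391)
total: 10 segments, chained into 1 closed loop(s), length Σ = 7.987024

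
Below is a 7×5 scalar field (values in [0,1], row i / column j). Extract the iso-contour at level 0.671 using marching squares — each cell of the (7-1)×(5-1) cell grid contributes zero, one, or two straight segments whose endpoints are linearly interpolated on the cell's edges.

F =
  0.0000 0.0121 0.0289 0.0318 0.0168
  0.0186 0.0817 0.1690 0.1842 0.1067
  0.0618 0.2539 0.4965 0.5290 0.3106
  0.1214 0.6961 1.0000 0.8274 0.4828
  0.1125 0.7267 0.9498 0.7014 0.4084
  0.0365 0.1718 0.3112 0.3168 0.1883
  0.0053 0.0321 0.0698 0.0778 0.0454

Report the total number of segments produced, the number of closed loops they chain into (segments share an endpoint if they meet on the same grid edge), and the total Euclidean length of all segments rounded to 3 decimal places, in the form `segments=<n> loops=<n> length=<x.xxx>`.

cell (2,0): code 0100 → (2.943,1.000)–(3.000,0.956)
cell (2,1): code 1100 → (2.347,2.000)–(2.943,1.000)
cell (2,2): code 1100 → (2.476,3.000)–(2.347,2.000)
cell (2,3): code 1000 → (3.000,3.454)–(2.476,3.000)
cell (3,0): code 0110 → (3.000,0.956)–(4.000,0.909)
cell (3,3): code 1001 → (4.000,3.104)–(3.000,3.454)
cell (4,0): code 0010 → (4.000,0.909)–(4.100,1.000)
cell (4,1): code 0011 → (4.100,1.000)–(4.437,2.000)
cell (4,2): code 0011 → (4.437,2.000)–(4.079,3.000)
cell (4,3): code 0001 → (4.079,3.000)–(4.000,3.104)
total: 10 segments, chained into 1 closed loop(s), length Σ = 7.381075

segments=10 loops=1 length=7.381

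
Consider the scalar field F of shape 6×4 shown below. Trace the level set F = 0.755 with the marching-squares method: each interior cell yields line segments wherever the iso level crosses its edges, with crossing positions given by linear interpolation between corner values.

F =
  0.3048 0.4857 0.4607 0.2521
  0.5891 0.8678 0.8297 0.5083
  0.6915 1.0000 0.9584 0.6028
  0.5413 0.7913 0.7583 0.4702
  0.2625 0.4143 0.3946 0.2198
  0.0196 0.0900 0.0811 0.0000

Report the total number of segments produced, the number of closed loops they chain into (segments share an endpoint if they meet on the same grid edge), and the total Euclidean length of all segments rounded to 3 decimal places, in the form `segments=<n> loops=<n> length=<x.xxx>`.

cell (0,0): code 0100 → (0.705,1.000)–(1.000,0.595)
cell (0,1): code 1100 → (0.798,2.000)–(0.705,1.000)
cell (0,2): code 1000 → (1.000,2.232)–(0.798,2.000)
cell (1,0): code 0110 → (1.000,0.595)–(2.000,0.206)
cell (1,2): code 1001 → (2.000,2.572)–(1.000,2.232)
cell (2,0): code 0110 → (2.000,0.206)–(3.000,0.855)
cell (2,2): code 1001 → (3.000,2.011)–(2.000,2.572)
cell (3,0): code 0010 → (3.000,0.855)–(3.096,1.000)
cell (3,1): code 0011 → (3.096,1.000)–(3.009,2.000)
cell (3,2): code 0001 → (3.009,2.000)–(3.000,2.011)
total: 10 segments, chained into 1 closed loop(s), length Σ = 7.473851

segments=10 loops=1 length=7.474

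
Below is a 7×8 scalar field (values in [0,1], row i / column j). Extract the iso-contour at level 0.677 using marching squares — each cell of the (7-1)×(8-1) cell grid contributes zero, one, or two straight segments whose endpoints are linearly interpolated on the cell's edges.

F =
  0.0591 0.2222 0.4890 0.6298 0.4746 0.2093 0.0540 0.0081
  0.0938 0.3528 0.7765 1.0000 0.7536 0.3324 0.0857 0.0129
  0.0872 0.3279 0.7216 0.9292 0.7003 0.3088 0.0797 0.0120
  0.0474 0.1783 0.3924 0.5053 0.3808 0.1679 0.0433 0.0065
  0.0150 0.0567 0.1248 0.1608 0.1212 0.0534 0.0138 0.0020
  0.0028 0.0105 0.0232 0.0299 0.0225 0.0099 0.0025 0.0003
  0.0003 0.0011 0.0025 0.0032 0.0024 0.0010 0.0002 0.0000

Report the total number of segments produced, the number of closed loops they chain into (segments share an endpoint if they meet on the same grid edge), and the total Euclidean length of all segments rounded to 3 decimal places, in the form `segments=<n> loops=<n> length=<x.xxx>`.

segments=10 loops=1 length=7.557

cell (0,1): code 0100 → (0.654,2.000)–(1.000,1.765)
cell (0,2): code 1100 → (0.127,3.000)–(0.654,2.000)
cell (0,3): code 1100 → (0.725,4.000)–(0.127,3.000)
cell (0,4): code 1000 → (1.000,4.182)–(0.725,4.000)
cell (1,1): code 0110 → (1.000,1.765)–(2.000,1.887)
cell (1,4): code 1001 → (2.000,4.060)–(1.000,4.182)
cell (2,1): code 0010 → (2.000,1.887)–(2.135,2.000)
cell (2,2): code 0011 → (2.135,2.000)–(2.595,3.000)
cell (2,3): code 0011 → (2.595,3.000)–(2.073,4.000)
cell (2,4): code 0001 → (2.073,4.000)–(2.000,4.060)
total: 10 segments, chained into 1 closed loop(s), length Σ = 7.556901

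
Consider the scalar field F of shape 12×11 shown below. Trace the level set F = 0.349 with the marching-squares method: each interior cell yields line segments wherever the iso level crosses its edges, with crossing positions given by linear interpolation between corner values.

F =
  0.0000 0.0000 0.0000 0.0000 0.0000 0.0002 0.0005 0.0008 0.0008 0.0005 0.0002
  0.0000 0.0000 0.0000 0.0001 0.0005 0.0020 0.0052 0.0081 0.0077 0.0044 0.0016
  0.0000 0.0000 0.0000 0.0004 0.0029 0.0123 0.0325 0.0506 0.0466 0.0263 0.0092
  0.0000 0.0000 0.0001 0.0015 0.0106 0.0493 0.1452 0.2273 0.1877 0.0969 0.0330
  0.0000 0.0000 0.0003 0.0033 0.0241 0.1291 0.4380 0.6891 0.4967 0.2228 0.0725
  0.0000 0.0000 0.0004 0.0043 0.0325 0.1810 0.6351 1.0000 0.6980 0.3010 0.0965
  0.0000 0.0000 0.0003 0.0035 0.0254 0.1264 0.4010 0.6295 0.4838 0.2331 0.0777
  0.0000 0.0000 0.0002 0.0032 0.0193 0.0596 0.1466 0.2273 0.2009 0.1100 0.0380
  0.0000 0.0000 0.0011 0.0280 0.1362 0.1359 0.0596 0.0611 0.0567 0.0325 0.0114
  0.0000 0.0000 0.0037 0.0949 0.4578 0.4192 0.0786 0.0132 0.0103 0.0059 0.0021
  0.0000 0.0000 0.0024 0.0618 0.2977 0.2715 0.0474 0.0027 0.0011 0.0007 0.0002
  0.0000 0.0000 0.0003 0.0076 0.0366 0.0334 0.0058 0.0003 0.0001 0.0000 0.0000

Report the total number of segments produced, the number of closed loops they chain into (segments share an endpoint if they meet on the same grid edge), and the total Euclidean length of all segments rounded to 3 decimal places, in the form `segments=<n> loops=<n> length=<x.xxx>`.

segments=18 loops=2 length=14.720

cell (3,5): code 0100 → (3.696,6.000)–(4.000,5.712)
cell (3,6): code 1100 → (3.264,7.000)–(3.696,6.000)
cell (3,7): code 1100 → (3.522,8.000)–(3.264,7.000)
cell (3,8): code 1000 → (4.000,8.539)–(3.522,8.000)
cell (4,5): code 0110 → (4.000,5.712)–(5.000,5.370)
cell (4,8): code 1001 → (5.000,8.879)–(4.000,8.539)
cell (5,5): code 0110 → (5.000,5.370)–(6.000,5.811)
cell (5,8): code 1001 → (6.000,8.538)–(5.000,8.879)
cell (6,5): code 0010 → (6.000,5.811)–(6.204,6.000)
cell (6,6): code 0011 → (6.204,6.000)–(6.697,7.000)
cell (6,7): code 0011 → (6.697,7.000)–(6.476,8.000)
cell (6,8): code 0001 → (6.476,8.000)–(6.000,8.538)
cell (8,3): code 0100 → (8.662,4.000)–(9.000,3.700)
cell (8,4): code 1100 → (8.752,5.000)–(8.662,4.000)
cell (8,5): code 1000 → (9.000,5.206)–(8.752,5.000)
cell (9,3): code 0010 → (9.000,3.700)–(9.680,4.000)
cell (9,4): code 0011 → (9.680,4.000)–(9.475,5.000)
cell (9,5): code 0001 → (9.475,5.000)–(9.000,5.206)
total: 18 segments, chained into 2 closed loop(s), length Σ = 14.720301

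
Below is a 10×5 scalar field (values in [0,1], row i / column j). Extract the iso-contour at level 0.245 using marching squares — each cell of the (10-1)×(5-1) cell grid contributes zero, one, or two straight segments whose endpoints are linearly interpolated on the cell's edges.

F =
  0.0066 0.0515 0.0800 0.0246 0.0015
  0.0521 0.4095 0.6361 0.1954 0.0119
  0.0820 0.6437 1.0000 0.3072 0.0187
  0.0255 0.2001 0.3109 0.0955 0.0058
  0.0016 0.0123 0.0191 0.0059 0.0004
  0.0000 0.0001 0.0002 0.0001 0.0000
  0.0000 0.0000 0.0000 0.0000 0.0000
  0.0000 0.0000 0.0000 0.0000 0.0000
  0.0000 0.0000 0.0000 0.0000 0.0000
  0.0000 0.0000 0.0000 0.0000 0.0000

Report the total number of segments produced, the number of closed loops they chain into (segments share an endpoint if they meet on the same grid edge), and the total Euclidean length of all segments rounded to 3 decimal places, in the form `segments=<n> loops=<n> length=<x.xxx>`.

cell (0,0): code 0100 → (0.541,1.000)–(1.000,0.540)
cell (0,1): code 1100 → (0.297,2.000)–(0.541,1.000)
cell (0,2): code 1000 → (1.000,2.887)–(0.297,2.000)
cell (1,0): code 0110 → (1.000,0.540)–(2.000,0.290)
cell (1,2): code 1101 → (1.444,3.000)–(1.000,2.887)
cell (1,3): code 1000 → (2.000,3.216)–(1.444,3.000)
cell (2,0): code 0010 → (2.000,0.290)–(2.899,1.000)
cell (2,1): code 0111 → (2.899,1.000)–(3.000,1.405)
cell (2,2): code 1011 → (3.000,2.306)–(2.294,3.000)
cell (2,3): code 0001 → (2.294,3.000)–(2.000,3.216)
cell (3,1): code 0010 → (3.000,1.405)–(3.226,2.000)
cell (3,2): code 0001 → (3.226,2.000)–(3.000,2.306)
total: 12 segments, chained into 1 closed loop(s), length Σ = 8.831041

segments=12 loops=1 length=8.831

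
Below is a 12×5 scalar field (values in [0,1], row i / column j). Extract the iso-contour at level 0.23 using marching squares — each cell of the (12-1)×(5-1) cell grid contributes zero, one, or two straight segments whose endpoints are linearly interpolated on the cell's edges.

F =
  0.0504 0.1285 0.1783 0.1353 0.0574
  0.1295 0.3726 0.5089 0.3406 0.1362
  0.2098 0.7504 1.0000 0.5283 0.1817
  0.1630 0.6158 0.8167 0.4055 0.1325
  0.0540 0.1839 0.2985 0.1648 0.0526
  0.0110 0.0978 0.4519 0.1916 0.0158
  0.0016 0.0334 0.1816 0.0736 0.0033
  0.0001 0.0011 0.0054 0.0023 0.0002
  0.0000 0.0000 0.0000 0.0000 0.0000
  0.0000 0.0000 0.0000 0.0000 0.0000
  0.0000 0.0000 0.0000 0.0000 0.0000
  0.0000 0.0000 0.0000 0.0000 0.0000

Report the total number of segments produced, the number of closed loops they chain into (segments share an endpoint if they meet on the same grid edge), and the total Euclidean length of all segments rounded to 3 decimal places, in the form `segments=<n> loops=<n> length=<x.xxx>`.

segments=16 loops=1 length=15.271

cell (0,0): code 0100 → (0.416,1.000)–(1.000,0.413)
cell (0,1): code 1100 → (0.156,2.000)–(0.416,1.000)
cell (0,2): code 1100 → (0.461,3.000)–(0.156,2.000)
cell (0,3): code 1000 → (1.000,3.541)–(0.461,3.000)
cell (1,0): code 0110 → (1.000,0.413)–(2.000,0.037)
cell (1,3): code 1001 → (2.000,3.861)–(1.000,3.541)
cell (2,0): code 0110 → (2.000,0.037)–(3.000,0.148)
cell (2,3): code 1001 → (3.000,3.643)–(2.000,3.861)
cell (3,0): code 0010 → (3.000,0.148)–(3.893,1.000)
cell (3,1): code 0111 → (3.893,1.000)–(4.000,1.402)
cell (3,2): code 1011 → (4.000,2.512)–(3.729,3.000)
cell (3,3): code 0001 → (3.729,3.000)–(3.000,3.643)
cell (4,1): code 0110 → (4.000,1.402)–(5.000,1.373)
cell (4,2): code 1001 → (5.000,2.852)–(4.000,2.512)
cell (5,1): code 0010 → (5.000,1.373)–(5.821,2.000)
cell (5,2): code 0001 → (5.821,2.000)–(5.000,2.852)
total: 16 segments, chained into 1 closed loop(s), length Σ = 15.271186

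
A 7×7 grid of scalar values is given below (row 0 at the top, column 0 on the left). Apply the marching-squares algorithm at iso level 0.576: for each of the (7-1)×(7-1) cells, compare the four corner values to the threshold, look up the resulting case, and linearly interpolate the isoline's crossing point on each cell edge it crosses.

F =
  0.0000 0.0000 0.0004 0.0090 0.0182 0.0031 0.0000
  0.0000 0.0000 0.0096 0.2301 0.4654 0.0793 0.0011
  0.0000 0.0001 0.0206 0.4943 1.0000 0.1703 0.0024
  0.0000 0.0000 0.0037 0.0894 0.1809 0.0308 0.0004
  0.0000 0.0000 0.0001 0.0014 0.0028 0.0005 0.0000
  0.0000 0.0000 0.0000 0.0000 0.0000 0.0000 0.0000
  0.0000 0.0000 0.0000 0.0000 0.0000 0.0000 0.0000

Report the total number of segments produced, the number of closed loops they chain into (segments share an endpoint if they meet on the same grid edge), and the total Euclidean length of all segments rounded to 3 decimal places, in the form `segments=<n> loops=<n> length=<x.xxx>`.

cell (1,3): code 0100 → (1.207,4.000)–(2.000,3.162)
cell (1,4): code 1000 → (2.000,4.511)–(1.207,4.000)
cell (2,3): code 0010 → (2.000,3.162)–(2.518,4.000)
cell (2,4): code 0001 → (2.518,4.000)–(2.000,4.511)
total: 4 segments, chained into 1 closed loop(s), length Σ = 3.810382

segments=4 loops=1 length=3.810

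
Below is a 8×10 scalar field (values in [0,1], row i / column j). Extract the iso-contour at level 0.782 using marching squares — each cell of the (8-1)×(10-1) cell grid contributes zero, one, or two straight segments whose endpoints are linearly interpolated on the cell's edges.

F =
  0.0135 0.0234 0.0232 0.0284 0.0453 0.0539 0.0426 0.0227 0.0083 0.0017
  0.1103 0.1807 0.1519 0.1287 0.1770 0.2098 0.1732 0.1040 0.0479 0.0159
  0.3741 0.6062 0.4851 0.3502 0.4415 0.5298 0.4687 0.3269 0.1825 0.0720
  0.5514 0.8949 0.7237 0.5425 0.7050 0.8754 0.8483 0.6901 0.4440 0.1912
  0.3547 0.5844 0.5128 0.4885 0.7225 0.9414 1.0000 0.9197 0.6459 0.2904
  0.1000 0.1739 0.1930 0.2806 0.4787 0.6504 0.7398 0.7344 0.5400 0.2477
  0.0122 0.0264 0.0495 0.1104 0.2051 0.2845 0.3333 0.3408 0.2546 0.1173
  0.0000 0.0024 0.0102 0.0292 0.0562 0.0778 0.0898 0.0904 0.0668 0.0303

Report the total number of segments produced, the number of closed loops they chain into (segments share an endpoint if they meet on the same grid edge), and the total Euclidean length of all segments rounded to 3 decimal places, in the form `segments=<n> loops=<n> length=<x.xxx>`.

cell (2,0): code 0100 → (2.609,1.000)–(3.000,0.671)
cell (2,1): code 1000 → (3.000,1.659)–(2.609,1.000)
cell (2,4): code 0100 → (2.730,5.000)–(3.000,4.452)
cell (2,5): code 1100 → (2.825,6.000)–(2.730,5.000)
cell (2,6): code 1000 → (3.000,6.419)–(2.825,6.000)
cell (3,0): code 0010 → (3.000,0.671)–(3.364,1.000)
cell (3,1): code 0001 → (3.364,1.000)–(3.000,1.659)
cell (3,4): code 0110 → (3.000,4.452)–(4.000,4.272)
cell (3,6): code 1101 → (3.400,7.000)–(3.000,6.419)
cell (3,7): code 1000 → (4.000,7.503)–(3.400,7.000)
cell (4,4): code 0010 → (4.000,4.272)–(4.548,5.000)
cell (4,5): code 0011 → (4.548,5.000)–(4.838,6.000)
cell (4,6): code 0011 → (4.838,6.000)–(4.743,7.000)
cell (4,7): code 0001 → (4.743,7.000)–(4.000,7.503)
total: 14 segments, chained into 2 closed loop(s), length Σ = 10.948890

segments=14 loops=2 length=10.949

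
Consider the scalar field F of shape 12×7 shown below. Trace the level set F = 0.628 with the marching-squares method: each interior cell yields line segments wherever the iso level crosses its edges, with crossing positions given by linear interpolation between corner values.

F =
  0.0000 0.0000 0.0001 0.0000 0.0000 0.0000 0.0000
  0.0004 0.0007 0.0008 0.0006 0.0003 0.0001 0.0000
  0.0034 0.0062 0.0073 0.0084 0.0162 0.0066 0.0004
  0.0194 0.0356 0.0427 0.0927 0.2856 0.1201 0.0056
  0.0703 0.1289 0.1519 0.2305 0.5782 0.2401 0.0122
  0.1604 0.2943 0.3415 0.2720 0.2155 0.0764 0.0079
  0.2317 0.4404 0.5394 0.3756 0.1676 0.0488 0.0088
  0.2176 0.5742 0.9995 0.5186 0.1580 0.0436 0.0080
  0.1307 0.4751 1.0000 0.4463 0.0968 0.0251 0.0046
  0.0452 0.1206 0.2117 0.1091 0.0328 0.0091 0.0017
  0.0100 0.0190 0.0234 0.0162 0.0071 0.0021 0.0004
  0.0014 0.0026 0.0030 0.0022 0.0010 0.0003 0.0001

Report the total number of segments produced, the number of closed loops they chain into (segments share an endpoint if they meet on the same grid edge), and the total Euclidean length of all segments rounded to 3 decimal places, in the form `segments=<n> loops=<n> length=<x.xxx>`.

segments=6 loops=1 length=5.998

cell (6,1): code 0100 → (6.193,2.000)–(7.000,1.126)
cell (6,2): code 1000 → (7.000,2.773)–(6.193,2.000)
cell (7,1): code 0110 → (7.000,1.126)–(8.000,1.291)
cell (7,2): code 1001 → (8.000,2.672)–(7.000,2.773)
cell (8,1): code 0010 → (8.000,1.291)–(8.472,2.000)
cell (8,2): code 0001 → (8.472,2.000)–(8.000,2.672)
total: 6 segments, chained into 1 closed loop(s), length Σ = 5.997979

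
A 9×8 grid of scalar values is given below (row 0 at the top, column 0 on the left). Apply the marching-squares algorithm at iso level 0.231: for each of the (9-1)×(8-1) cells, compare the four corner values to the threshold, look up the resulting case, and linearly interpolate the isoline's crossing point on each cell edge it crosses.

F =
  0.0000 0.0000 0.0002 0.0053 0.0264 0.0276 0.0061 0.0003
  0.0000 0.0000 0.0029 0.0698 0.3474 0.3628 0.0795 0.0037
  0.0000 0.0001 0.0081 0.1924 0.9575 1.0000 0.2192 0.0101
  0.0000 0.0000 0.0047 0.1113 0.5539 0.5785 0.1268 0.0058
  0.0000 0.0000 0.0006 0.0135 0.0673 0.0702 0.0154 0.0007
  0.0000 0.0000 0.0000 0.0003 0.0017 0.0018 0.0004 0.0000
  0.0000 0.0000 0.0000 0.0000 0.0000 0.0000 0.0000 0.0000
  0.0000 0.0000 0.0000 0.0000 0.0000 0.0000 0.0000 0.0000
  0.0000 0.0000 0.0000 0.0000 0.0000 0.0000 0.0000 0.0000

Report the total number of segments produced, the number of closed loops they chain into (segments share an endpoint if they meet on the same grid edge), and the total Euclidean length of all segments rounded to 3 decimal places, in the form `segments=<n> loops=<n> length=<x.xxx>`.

segments=10 loops=1 length=9.485

cell (0,3): code 0100 → (0.637,4.000)–(1.000,3.581)
cell (0,4): code 1100 → (0.607,5.000)–(0.637,4.000)
cell (0,5): code 1000 → (1.000,5.465)–(0.607,5.000)
cell (1,3): code 0110 → (1.000,3.581)–(2.000,3.050)
cell (1,5): code 1001 → (2.000,5.985)–(1.000,5.465)
cell (2,3): code 0110 → (2.000,3.050)–(3.000,3.270)
cell (2,5): code 1001 → (3.000,5.769)–(2.000,5.985)
cell (3,3): code 0010 → (3.000,3.270)–(3.664,4.000)
cell (3,4): code 0011 → (3.664,4.000)–(3.684,5.000)
cell (3,5): code 0001 → (3.684,5.000)–(3.000,5.769)
total: 10 segments, chained into 1 closed loop(s), length Σ = 9.485274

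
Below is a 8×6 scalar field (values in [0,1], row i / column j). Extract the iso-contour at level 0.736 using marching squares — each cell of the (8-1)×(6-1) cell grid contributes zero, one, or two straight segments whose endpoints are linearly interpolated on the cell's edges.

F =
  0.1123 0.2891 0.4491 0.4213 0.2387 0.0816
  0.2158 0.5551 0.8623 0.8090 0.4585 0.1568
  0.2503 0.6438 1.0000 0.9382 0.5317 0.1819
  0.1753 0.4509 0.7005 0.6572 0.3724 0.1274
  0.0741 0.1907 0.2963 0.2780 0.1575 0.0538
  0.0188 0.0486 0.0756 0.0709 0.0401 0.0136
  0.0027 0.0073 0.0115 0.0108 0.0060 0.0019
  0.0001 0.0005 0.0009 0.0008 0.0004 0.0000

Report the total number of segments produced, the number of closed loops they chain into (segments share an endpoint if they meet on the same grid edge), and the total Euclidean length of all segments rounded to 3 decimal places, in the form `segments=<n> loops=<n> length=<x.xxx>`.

segments=8 loops=1 length=6.933

cell (0,1): code 0100 → (0.694,2.000)–(1.000,1.589)
cell (0,2): code 1100 → (0.812,3.000)–(0.694,2.000)
cell (0,3): code 1000 → (1.000,3.208)–(0.812,3.000)
cell (1,1): code 0110 → (1.000,1.589)–(2.000,1.259)
cell (1,3): code 1001 → (2.000,3.497)–(1.000,3.208)
cell (2,1): code 0010 → (2.000,1.259)–(2.881,2.000)
cell (2,2): code 0011 → (2.881,2.000)–(2.720,3.000)
cell (2,3): code 0001 → (2.720,3.000)–(2.000,3.497)
total: 8 segments, chained into 1 closed loop(s), length Σ = 6.933390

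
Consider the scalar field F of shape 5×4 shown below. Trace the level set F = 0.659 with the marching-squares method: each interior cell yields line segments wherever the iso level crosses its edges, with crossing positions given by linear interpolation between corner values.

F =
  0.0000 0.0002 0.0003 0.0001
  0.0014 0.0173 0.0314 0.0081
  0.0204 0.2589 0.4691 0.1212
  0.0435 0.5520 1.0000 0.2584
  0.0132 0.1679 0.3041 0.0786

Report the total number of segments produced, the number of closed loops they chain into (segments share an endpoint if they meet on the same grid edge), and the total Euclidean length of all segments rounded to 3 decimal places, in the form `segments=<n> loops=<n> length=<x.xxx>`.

segments=4 loops=1 length=3.363

cell (2,1): code 0100 → (2.358,2.000)–(3.000,1.239)
cell (2,2): code 1000 → (3.000,2.460)–(2.358,2.000)
cell (3,1): code 0010 → (3.000,1.239)–(3.490,2.000)
cell (3,2): code 0001 → (3.490,2.000)–(3.000,2.460)
total: 4 segments, chained into 1 closed loop(s), length Σ = 3.363102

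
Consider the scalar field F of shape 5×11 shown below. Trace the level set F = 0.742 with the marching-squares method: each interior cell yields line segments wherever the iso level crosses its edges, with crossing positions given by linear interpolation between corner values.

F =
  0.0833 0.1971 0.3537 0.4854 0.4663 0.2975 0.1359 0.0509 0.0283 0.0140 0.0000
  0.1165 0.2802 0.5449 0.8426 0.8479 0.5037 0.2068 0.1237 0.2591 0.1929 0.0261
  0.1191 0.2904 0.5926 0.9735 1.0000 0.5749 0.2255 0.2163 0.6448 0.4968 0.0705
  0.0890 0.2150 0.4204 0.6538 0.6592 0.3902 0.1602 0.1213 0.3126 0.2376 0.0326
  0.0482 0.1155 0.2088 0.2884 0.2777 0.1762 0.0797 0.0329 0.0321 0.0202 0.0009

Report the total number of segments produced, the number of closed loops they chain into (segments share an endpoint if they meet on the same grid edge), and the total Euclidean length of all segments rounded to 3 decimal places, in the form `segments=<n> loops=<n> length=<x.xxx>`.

cell (0,2): code 0100 → (0.718,3.000)–(1.000,2.662)
cell (0,3): code 1100 → (0.722,4.000)–(0.718,3.000)
cell (0,4): code 1000 → (1.000,4.308)–(0.722,4.000)
cell (1,2): code 0110 → (1.000,2.662)–(2.000,2.392)
cell (1,4): code 1001 → (2.000,4.607)–(1.000,4.308)
cell (2,2): code 0010 → (2.000,2.392)–(2.724,3.000)
cell (2,3): code 0011 → (2.724,3.000)–(2.757,4.000)
cell (2,4): code 0001 → (2.757,4.000)–(2.000,4.607)
total: 8 segments, chained into 1 closed loop(s), length Σ = 6.850032

segments=8 loops=1 length=6.850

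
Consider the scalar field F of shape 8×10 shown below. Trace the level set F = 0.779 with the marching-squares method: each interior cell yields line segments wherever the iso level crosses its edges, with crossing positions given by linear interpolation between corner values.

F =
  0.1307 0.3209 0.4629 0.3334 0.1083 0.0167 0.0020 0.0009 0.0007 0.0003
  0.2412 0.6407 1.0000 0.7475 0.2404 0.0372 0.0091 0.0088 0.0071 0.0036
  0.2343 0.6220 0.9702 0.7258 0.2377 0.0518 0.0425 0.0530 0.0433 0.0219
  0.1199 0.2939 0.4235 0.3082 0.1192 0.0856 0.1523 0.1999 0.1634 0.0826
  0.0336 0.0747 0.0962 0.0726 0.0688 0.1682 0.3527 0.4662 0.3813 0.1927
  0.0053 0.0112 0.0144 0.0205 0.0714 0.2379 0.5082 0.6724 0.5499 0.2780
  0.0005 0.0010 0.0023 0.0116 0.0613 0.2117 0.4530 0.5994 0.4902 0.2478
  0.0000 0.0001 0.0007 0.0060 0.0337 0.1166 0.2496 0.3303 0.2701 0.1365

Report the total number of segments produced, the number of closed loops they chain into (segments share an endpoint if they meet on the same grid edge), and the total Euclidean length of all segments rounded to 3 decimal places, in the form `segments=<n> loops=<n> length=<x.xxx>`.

cell (0,1): code 0100 → (0.589,2.000)–(1.000,1.385)
cell (0,2): code 1000 → (1.000,2.875)–(0.589,2.000)
cell (1,1): code 0110 → (1.000,1.385)–(2.000,1.451)
cell (1,2): code 1001 → (2.000,2.782)–(1.000,2.875)
cell (2,1): code 0010 → (2.000,1.451)–(2.350,2.000)
cell (2,2): code 0001 → (2.350,2.000)–(2.000,2.782)
total: 6 segments, chained into 1 closed loop(s), length Σ = 5.221616

segments=6 loops=1 length=5.222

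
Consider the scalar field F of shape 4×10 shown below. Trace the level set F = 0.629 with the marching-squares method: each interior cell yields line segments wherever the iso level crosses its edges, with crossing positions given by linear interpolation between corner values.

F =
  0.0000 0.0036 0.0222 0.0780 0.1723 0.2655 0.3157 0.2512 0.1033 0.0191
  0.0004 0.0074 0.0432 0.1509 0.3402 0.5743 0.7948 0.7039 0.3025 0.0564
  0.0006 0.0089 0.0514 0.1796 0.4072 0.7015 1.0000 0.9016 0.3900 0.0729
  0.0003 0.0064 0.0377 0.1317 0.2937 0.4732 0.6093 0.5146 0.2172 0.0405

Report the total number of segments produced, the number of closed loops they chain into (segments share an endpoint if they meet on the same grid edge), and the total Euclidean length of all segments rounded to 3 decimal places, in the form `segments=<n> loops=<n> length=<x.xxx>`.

segments=10 loops=1 length=7.767

cell (0,5): code 0100 → (0.654,6.000)–(1.000,5.248)
cell (0,6): code 1100 → (0.835,7.000)–(0.654,6.000)
cell (0,7): code 1000 → (1.000,7.187)–(0.835,7.000)
cell (1,4): code 0100 → (1.430,5.000)–(2.000,4.754)
cell (1,5): code 1110 → (1.000,5.248)–(1.430,5.000)
cell (1,7): code 1001 → (2.000,7.533)–(1.000,7.187)
cell (2,4): code 0010 → (2.000,4.754)–(2.318,5.000)
cell (2,5): code 0011 → (2.318,5.000)–(2.950,6.000)
cell (2,6): code 0011 → (2.950,6.000)–(2.704,7.000)
cell (2,7): code 0001 → (2.704,7.000)–(2.000,7.533)
total: 10 segments, chained into 1 closed loop(s), length Σ = 7.766670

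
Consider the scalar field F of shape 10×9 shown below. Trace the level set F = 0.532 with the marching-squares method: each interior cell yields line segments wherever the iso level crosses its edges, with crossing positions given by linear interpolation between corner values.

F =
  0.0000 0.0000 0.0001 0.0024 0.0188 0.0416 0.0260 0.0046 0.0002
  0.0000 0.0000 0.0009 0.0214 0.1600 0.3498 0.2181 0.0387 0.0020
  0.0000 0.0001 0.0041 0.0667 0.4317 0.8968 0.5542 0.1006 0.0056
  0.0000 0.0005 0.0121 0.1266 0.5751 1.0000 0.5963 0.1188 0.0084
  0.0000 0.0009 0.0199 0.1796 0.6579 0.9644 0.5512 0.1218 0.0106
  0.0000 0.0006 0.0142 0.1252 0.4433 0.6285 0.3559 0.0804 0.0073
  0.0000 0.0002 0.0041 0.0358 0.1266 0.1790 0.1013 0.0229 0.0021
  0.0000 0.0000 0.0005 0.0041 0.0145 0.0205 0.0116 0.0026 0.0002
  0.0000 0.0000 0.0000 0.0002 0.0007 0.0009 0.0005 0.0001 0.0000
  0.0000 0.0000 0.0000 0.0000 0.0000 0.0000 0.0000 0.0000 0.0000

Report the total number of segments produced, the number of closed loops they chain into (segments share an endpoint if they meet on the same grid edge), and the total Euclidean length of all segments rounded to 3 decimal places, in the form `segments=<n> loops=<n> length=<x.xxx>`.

segments=14 loops=1 length=9.818

cell (1,4): code 0100 → (1.333,5.000)–(2.000,4.216)
cell (1,5): code 1100 → (1.934,6.000)–(1.333,5.000)
cell (1,6): code 1000 → (2.000,6.049)–(1.934,6.000)
cell (2,3): code 0100 → (2.699,4.000)–(3.000,3.904)
cell (2,4): code 1110 → (2.000,4.216)–(2.699,4.000)
cell (2,6): code 1001 → (3.000,6.135)–(2.000,6.049)
cell (3,3): code 0110 → (3.000,3.904)–(4.000,3.737)
cell (3,6): code 1001 → (4.000,6.045)–(3.000,6.135)
cell (4,3): code 0010 → (4.000,3.737)–(4.587,4.000)
cell (4,4): code 0111 → (4.587,4.000)–(5.000,4.479)
cell (4,5): code 1011 → (5.000,5.354)–(4.098,6.000)
cell (4,6): code 0001 → (4.098,6.000)–(4.000,6.045)
cell (5,4): code 0010 → (5.000,4.479)–(5.215,5.000)
cell (5,5): code 0001 → (5.215,5.000)–(5.000,5.354)
total: 14 segments, chained into 1 closed loop(s), length Σ = 9.817872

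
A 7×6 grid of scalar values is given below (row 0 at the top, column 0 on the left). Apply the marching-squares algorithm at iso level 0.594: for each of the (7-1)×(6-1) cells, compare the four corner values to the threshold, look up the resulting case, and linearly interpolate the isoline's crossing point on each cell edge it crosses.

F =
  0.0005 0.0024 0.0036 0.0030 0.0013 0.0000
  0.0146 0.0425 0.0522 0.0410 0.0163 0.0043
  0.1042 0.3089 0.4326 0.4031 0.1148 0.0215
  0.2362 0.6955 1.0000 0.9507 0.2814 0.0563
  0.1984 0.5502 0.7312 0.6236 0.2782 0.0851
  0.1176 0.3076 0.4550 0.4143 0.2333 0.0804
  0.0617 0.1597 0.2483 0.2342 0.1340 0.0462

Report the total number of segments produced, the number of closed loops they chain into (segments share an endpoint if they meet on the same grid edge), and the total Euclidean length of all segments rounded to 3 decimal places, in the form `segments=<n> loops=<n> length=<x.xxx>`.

cell (2,0): code 0100 → (2.737,1.000)–(3.000,0.779)
cell (2,1): code 1100 → (2.284,2.000)–(2.737,1.000)
cell (2,2): code 1100 → (2.349,3.000)–(2.284,2.000)
cell (2,3): code 1000 → (3.000,3.533)–(2.349,3.000)
cell (3,0): code 0010 → (3.000,0.779)–(3.699,1.000)
cell (3,1): code 0111 → (3.699,1.000)–(4.000,1.242)
cell (3,3): code 1001 → (4.000,3.086)–(3.000,3.533)
cell (4,1): code 0010 → (4.000,1.242)–(4.497,2.000)
cell (4,2): code 0011 → (4.497,2.000)–(4.141,3.000)
cell (4,3): code 0001 → (4.141,3.000)–(4.000,3.086)
total: 10 segments, chained into 1 closed loop(s), length Σ = 7.632254

segments=10 loops=1 length=7.632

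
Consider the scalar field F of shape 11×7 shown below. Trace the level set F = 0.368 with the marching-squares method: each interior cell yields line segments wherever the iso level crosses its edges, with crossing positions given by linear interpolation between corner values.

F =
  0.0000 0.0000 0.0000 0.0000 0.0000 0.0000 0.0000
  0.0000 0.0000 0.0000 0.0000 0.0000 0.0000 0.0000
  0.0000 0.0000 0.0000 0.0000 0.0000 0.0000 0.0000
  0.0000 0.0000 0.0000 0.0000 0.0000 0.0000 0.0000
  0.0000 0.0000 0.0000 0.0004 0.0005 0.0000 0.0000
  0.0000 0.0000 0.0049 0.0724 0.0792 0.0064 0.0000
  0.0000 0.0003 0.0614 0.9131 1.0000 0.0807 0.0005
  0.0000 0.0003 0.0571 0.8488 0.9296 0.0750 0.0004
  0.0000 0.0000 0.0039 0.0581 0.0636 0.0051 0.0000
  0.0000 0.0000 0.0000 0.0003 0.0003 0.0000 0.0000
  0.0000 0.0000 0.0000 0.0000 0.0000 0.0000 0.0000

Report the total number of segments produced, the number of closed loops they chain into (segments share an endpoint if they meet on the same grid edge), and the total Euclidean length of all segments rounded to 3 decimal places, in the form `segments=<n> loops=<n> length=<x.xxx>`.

segments=8 loops=1 length=7.668

cell (5,2): code 0100 → (5.352,3.000)–(6.000,2.360)
cell (5,3): code 1100 → (5.314,4.000)–(5.352,3.000)
cell (5,4): code 1000 → (6.000,4.687)–(5.314,4.000)
cell (6,2): code 0110 → (6.000,2.360)–(7.000,2.393)
cell (6,4): code 1001 → (7.000,4.657)–(6.000,4.687)
cell (7,2): code 0010 → (7.000,2.393)–(7.608,3.000)
cell (7,3): code 0011 → (7.608,3.000)–(7.648,4.000)
cell (7,4): code 0001 → (7.648,4.000)–(7.000,4.657)
total: 8 segments, chained into 1 closed loop(s), length Σ = 7.667690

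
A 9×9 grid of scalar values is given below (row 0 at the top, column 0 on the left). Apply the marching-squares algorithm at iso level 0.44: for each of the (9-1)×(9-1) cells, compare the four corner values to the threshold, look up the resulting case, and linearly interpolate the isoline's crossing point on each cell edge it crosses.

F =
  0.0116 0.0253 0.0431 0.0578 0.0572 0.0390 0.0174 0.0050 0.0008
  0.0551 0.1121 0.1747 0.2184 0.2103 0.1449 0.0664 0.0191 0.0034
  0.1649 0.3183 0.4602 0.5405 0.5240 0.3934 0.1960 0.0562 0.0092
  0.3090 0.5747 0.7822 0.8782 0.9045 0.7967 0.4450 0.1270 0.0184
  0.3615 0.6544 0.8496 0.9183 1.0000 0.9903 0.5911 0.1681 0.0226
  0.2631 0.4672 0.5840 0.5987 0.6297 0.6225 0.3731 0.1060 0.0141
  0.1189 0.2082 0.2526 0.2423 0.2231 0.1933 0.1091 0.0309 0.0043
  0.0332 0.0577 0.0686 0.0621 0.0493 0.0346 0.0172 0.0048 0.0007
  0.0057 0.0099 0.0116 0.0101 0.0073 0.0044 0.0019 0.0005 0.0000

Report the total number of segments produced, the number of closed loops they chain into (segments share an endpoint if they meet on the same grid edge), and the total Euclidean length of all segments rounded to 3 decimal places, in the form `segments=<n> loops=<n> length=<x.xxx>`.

cell (1,1): code 0100 → (1.929,2.000)–(2.000,1.858)
cell (1,2): code 1100 → (1.688,3.000)–(1.929,2.000)
cell (1,3): code 1100 → (1.732,4.000)–(1.688,3.000)
cell (1,4): code 1000 → (2.000,4.643)–(1.732,4.000)
cell (2,0): code 0100 → (2.475,1.000)–(3.000,0.493)
cell (2,1): code 1110 → (2.000,1.858)–(2.475,1.000)
cell (2,4): code 1101 → (2.116,5.000)–(2.000,4.643)
cell (2,5): code 1100 → (2.980,6.000)–(2.116,5.000)
cell (2,6): code 1000 → (3.000,6.016)–(2.980,6.000)
cell (3,0): code 0110 → (3.000,0.493)–(4.000,0.268)
cell (3,6): code 1001 → (4.000,6.357)–(3.000,6.016)
cell (4,0): code 0110 → (4.000,0.268)–(5.000,0.867)
cell (4,5): code 1011 → (5.000,5.732)–(4.693,6.000)
cell (4,6): code 0001 → (4.693,6.000)–(4.000,6.357)
cell (5,0): code 0010 → (5.000,0.867)–(5.105,1.000)
cell (5,1): code 0011 → (5.105,1.000)–(5.435,2.000)
cell (5,2): code 0011 → (5.435,2.000)–(5.445,3.000)
cell (5,3): code 0011 → (5.445,3.000)–(5.467,4.000)
cell (5,4): code 0011 → (5.467,4.000)–(5.425,5.000)
cell (5,5): code 0001 → (5.425,5.000)–(5.000,5.732)
total: 20 segments, chained into 1 closed loop(s), length Σ = 15.822602

segments=20 loops=1 length=15.823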